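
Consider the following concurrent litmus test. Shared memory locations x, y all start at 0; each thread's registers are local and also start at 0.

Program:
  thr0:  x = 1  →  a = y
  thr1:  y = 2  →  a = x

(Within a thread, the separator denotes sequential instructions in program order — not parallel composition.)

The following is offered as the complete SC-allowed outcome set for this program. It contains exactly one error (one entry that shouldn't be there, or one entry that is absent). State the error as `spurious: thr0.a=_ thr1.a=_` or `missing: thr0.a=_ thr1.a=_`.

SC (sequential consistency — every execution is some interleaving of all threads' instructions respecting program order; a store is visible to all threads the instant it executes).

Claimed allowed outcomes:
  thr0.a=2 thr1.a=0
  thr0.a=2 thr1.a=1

outcome vector order: (thr0.a,thr1.a)
SC (3): 01 20 21
SC∖claimed = {01}

missing: thr0.a=0 thr1.a=1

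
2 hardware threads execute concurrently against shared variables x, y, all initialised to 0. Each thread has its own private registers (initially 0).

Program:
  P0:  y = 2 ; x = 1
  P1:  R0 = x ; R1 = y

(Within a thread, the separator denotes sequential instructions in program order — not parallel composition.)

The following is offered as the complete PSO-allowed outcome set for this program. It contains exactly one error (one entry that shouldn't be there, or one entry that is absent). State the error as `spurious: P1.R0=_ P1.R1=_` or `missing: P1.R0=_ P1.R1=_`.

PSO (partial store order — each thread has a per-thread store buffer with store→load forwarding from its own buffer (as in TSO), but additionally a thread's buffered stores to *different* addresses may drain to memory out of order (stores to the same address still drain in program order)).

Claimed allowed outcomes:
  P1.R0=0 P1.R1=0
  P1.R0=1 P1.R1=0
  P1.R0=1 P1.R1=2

outcome vector order: (P1.R0,P1.R1)
PSO (4): 00 02 10 12
PSO∖claimed = {02}

missing: P1.R0=0 P1.R1=2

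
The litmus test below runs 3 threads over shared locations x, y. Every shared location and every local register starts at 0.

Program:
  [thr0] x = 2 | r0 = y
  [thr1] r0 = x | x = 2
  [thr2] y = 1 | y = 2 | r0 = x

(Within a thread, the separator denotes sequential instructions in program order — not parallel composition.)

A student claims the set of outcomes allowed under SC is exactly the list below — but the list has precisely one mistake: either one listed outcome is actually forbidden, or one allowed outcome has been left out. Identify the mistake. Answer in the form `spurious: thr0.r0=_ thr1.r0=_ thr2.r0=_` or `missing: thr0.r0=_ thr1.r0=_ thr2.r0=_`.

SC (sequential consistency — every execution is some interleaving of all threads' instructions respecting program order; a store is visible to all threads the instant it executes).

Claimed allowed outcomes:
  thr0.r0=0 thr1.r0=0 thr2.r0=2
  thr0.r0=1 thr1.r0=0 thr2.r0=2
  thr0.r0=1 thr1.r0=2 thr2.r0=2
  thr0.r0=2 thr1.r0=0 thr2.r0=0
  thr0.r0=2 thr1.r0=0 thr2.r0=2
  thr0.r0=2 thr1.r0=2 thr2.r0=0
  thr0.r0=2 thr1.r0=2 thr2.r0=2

missing: thr0.r0=0 thr1.r0=2 thr2.r0=2

outcome vector order: (thr0.r0,thr1.r0,thr2.r0)
SC: 8 outcomes — {002 022 102 122 200 202 220 222}
SC∖claimed = {022}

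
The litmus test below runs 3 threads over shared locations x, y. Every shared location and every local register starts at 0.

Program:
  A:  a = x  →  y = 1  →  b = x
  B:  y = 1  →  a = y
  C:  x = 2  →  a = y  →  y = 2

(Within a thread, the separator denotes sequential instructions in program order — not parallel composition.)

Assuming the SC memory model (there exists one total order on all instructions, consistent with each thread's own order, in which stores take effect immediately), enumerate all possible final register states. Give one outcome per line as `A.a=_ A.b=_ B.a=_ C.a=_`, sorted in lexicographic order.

A.a=0 A.b=0 B.a=1 C.a=1
A.a=0 A.b=0 B.a=2 C.a=1
A.a=0 A.b=2 B.a=1 C.a=0
A.a=0 A.b=2 B.a=1 C.a=1
A.a=0 A.b=2 B.a=2 C.a=0
A.a=0 A.b=2 B.a=2 C.a=1
A.a=2 A.b=2 B.a=1 C.a=0
A.a=2 A.b=2 B.a=1 C.a=1
A.a=2 A.b=2 B.a=2 C.a=0
A.a=2 A.b=2 B.a=2 C.a=1

outcome vector order: (A.a,A.b,B.a,C.a)
|SC outcomes| = 10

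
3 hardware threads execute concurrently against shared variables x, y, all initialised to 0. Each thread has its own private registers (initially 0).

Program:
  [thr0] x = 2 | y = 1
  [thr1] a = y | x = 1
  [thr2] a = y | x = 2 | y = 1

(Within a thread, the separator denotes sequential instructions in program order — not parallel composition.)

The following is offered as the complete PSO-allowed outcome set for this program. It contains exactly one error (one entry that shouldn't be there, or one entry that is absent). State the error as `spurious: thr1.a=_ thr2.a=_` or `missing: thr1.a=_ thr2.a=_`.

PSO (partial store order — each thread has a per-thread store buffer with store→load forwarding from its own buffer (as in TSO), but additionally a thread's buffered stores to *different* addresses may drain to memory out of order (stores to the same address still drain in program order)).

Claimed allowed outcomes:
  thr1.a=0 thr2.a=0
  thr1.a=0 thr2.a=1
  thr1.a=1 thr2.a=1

missing: thr1.a=1 thr2.a=0

outcome vector order: (thr1.a,thr2.a)
under PSO → 00 01 10 11
PSO∖claimed = {10}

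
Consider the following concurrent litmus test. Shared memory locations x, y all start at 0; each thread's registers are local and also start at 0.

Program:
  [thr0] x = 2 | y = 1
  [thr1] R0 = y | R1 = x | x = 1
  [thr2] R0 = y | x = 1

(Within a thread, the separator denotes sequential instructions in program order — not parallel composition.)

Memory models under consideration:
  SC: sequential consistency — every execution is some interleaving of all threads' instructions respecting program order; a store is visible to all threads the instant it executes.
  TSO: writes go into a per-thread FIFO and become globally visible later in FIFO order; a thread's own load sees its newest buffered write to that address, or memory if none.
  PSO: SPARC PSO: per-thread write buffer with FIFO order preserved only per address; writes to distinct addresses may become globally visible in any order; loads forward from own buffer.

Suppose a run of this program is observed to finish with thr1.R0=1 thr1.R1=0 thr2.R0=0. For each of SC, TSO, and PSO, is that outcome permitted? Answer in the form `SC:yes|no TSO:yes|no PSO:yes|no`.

outcome vector order: (thr1.R0,thr1.R1,thr2.R0)
[SC] allowed = {<0 0 0>, <0 0 1>, <0 1 0>, <0 1 1>, <0 2 0>, <0 2 1>, <1 1 0>, <1 1 1>, <1 2 0>, <1 2 1>}
[TSO] allowed = {<0 0 0>, <0 0 1>, <0 1 0>, <0 1 1>, <0 2 0>, <0 2 1>, <1 1 0>, <1 1 1>, <1 2 0>, <1 2 1>}
[PSO] allowed = {<0 0 0>, <0 0 1>, <0 1 0>, <0 1 1>, <0 2 0>, <0 2 1>, <1 0 0>, <1 0 1>, <1 1 0>, <1 1 1>, <1 2 0>, <1 2 1>}
target <1 0 0> ∈ {PSO}

SC:no TSO:no PSO:yes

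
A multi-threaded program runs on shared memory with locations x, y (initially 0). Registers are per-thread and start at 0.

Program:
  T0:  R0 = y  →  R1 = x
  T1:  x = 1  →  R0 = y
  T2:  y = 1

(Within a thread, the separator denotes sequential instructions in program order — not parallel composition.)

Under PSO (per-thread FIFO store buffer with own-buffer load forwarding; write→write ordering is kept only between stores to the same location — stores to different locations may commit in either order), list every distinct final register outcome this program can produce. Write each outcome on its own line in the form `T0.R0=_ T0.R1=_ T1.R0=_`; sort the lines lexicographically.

T0.R0=0 T0.R1=0 T1.R0=0
T0.R0=0 T0.R1=0 T1.R0=1
T0.R0=0 T0.R1=1 T1.R0=0
T0.R0=0 T0.R1=1 T1.R0=1
T0.R0=1 T0.R1=0 T1.R0=0
T0.R0=1 T0.R1=0 T1.R0=1
T0.R0=1 T0.R1=1 T1.R0=0
T0.R0=1 T0.R1=1 T1.R0=1

outcome vector order: (T0.R0,T0.R1,T1.R0)
|PSO outcomes| = 8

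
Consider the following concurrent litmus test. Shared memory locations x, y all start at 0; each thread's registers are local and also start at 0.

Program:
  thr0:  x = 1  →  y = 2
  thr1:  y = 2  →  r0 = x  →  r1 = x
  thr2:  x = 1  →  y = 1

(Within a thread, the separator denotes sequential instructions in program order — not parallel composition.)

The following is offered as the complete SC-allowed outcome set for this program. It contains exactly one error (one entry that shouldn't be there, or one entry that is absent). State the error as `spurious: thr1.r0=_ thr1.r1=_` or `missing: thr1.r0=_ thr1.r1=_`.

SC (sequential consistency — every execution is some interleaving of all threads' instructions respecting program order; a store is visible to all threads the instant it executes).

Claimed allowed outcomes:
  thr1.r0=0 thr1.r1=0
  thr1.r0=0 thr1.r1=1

missing: thr1.r0=1 thr1.r1=1

outcome vector order: (thr1.r0,thr1.r1)
under SC → <0 0> <0 1> <1 1>
SC∖claimed = {<1 1>}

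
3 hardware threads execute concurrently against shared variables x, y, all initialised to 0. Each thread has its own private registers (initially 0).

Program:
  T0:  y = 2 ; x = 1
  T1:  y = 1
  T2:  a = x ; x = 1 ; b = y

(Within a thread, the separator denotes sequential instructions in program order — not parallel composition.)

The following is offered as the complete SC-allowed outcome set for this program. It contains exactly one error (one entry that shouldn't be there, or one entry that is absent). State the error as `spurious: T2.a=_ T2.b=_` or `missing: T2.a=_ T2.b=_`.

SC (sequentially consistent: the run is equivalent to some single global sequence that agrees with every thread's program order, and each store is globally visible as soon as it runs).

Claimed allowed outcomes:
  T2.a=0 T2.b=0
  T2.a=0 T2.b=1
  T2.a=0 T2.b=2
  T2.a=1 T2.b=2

missing: T2.a=1 T2.b=1

outcome vector order: (T2.a,T2.b)
[SC] allowed = {<0 0>, <0 1>, <0 2>, <1 1>, <1 2>}
SC∖claimed = {<1 1>}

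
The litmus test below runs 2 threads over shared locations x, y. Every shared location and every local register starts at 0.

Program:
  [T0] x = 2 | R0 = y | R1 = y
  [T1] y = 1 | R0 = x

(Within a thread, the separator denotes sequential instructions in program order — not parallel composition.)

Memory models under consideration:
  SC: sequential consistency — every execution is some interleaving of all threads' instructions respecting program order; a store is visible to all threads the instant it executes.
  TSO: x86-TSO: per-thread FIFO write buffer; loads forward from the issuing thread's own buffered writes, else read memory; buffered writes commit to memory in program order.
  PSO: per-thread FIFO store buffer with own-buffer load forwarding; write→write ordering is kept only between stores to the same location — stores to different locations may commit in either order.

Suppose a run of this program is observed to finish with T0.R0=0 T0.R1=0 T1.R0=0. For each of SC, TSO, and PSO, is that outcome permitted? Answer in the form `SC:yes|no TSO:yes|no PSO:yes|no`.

outcome vector order: (T0.R0,T0.R1,T1.R0)
[SC] allowed = {(0,0,2) (0,1,2) (1,1,0) (1,1,2)}
[TSO] allowed = {(0,0,0) (0,0,2) (0,1,0) (0,1,2) (1,1,0) (1,1,2)}
[PSO] allowed = {(0,0,0) (0,0,2) (0,1,0) (0,1,2) (1,1,0) (1,1,2)}
target (0,0,0) ∈ {TSO,PSO}

SC:no TSO:yes PSO:yes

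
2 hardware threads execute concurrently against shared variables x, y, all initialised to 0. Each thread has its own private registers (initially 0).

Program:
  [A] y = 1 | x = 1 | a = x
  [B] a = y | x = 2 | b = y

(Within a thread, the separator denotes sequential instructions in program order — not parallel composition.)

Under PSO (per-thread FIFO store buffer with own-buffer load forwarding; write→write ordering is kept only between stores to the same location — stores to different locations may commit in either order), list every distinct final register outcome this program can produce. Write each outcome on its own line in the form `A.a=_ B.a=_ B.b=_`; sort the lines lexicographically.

A.a=1 B.a=0 B.b=0
A.a=1 B.a=0 B.b=1
A.a=1 B.a=1 B.b=1
A.a=2 B.a=0 B.b=0
A.a=2 B.a=0 B.b=1
A.a=2 B.a=1 B.b=1

outcome vector order: (A.a,B.a,B.b)
|PSO outcomes| = 6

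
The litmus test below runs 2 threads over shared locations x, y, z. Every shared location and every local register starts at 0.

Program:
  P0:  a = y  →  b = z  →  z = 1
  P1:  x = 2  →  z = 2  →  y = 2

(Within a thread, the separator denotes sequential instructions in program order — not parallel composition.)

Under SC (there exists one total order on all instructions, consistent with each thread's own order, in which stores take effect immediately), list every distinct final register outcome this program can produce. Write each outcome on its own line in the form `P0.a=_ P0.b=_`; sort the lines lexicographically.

P0.a=0 P0.b=0
P0.a=0 P0.b=2
P0.a=2 P0.b=2

outcome vector order: (P0.a,P0.b)
|SC outcomes| = 3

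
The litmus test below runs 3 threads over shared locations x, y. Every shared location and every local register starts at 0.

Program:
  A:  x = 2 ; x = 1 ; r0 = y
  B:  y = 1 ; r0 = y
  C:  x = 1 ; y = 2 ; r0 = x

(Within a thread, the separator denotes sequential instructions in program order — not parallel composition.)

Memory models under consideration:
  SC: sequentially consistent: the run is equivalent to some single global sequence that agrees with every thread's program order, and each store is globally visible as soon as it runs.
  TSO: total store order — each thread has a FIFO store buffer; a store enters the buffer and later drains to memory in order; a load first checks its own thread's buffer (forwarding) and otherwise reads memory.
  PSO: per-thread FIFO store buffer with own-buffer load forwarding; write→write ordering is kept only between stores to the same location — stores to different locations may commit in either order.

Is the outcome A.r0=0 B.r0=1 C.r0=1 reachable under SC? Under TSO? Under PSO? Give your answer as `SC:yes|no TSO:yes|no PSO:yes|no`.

outcome vector order: (A.r0,B.r0,C.r0)
SC (9): <0 1 1> <0 2 1> <1 1 1> <1 1 2> <1 2 1> <2 1 1> <2 1 2> <2 2 1> <2 2 2>
TSO (12): <0 1 1> <0 1 2> <0 2 1> <0 2 2> <1 1 1> <1 1 2> <1 2 1> <1 2 2> <2 1 1> <2 1 2> <2 2 1> <2 2 2>
PSO (12): <0 1 1> <0 1 2> <0 2 1> <0 2 2> <1 1 1> <1 1 2> <1 2 1> <1 2 2> <2 1 1> <2 1 2> <2 2 1> <2 2 2>
target <0 1 1> ∈ {SC,TSO,PSO}

SC:yes TSO:yes PSO:yes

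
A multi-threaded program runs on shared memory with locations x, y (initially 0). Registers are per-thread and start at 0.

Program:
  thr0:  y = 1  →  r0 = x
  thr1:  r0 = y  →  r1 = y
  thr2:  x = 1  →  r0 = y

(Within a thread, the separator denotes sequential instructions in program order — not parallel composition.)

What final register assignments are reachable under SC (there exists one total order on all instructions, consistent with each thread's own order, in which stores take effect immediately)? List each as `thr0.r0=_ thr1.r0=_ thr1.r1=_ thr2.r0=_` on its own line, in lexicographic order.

outcome vector order: (thr0.r0,thr1.r0,thr1.r1,thr2.r0)
|SC outcomes| = 9

thr0.r0=0 thr1.r0=0 thr1.r1=0 thr2.r0=1
thr0.r0=0 thr1.r0=0 thr1.r1=1 thr2.r0=1
thr0.r0=0 thr1.r0=1 thr1.r1=1 thr2.r0=1
thr0.r0=1 thr1.r0=0 thr1.r1=0 thr2.r0=0
thr0.r0=1 thr1.r0=0 thr1.r1=0 thr2.r0=1
thr0.r0=1 thr1.r0=0 thr1.r1=1 thr2.r0=0
thr0.r0=1 thr1.r0=0 thr1.r1=1 thr2.r0=1
thr0.r0=1 thr1.r0=1 thr1.r1=1 thr2.r0=0
thr0.r0=1 thr1.r0=1 thr1.r1=1 thr2.r0=1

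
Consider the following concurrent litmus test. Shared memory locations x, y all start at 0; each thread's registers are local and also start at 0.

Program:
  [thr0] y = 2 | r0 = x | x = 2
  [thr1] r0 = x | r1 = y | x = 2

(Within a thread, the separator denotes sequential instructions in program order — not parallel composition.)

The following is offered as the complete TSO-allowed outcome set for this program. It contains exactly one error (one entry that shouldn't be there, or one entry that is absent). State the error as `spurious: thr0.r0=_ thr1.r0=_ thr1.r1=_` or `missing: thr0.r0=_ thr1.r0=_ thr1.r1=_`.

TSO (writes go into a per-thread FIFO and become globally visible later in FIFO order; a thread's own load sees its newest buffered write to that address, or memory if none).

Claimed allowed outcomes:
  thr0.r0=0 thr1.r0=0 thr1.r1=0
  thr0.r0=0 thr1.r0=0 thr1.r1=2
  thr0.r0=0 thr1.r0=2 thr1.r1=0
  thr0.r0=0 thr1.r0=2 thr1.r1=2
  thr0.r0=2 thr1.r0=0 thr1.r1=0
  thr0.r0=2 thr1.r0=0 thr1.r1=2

outcome vector order: (thr0.r0,thr1.r0,thr1.r1)
under TSO → 000 002 022 200 202
claimed∖TSO = {020}

spurious: thr0.r0=0 thr1.r0=2 thr1.r1=0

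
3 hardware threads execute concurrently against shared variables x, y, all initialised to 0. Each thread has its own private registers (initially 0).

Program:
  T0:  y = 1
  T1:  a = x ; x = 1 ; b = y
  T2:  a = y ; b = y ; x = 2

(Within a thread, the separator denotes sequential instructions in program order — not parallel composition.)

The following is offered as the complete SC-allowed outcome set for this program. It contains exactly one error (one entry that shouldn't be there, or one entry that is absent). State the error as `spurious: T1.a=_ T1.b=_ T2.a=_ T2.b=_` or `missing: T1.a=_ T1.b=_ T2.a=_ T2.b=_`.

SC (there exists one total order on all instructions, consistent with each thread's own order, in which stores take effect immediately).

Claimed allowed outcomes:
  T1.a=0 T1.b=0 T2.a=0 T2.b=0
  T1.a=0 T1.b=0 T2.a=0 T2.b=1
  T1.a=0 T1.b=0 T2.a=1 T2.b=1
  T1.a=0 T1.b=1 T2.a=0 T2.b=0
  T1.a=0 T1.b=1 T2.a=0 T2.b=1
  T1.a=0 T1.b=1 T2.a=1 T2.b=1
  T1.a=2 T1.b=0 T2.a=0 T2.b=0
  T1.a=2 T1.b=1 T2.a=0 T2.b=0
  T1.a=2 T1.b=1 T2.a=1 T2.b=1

outcome vector order: (T1.a,T1.b,T2.a,T2.b)
[SC] allowed = {(0,0,0,0); (0,0,0,1); (0,0,1,1); (0,1,0,0); (0,1,0,1); (0,1,1,1); (2,0,0,0); (2,1,0,0); (2,1,0,1); (2,1,1,1)}
SC∖claimed = {(2,1,0,1)}

missing: T1.a=2 T1.b=1 T2.a=0 T2.b=1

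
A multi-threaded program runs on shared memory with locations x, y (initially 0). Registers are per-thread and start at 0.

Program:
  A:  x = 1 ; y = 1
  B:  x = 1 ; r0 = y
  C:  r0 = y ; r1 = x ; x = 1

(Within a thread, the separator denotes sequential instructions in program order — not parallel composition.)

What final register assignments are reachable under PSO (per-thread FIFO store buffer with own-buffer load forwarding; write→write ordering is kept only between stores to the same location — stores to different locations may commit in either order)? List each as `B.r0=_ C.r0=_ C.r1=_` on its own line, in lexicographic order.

B.r0=0 C.r0=0 C.r1=0
B.r0=0 C.r0=0 C.r1=1
B.r0=0 C.r0=1 C.r1=0
B.r0=0 C.r0=1 C.r1=1
B.r0=1 C.r0=0 C.r1=0
B.r0=1 C.r0=0 C.r1=1
B.r0=1 C.r0=1 C.r1=0
B.r0=1 C.r0=1 C.r1=1

outcome vector order: (B.r0,C.r0,C.r1)
|PSO outcomes| = 8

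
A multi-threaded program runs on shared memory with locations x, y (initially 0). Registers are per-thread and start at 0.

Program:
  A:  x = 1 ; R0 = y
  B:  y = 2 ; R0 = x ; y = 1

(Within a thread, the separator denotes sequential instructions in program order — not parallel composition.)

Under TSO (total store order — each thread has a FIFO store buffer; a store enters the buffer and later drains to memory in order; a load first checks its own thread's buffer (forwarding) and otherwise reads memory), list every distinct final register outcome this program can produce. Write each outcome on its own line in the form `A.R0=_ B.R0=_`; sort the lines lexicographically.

outcome vector order: (A.R0,B.R0)
|TSO outcomes| = 6

A.R0=0 B.R0=0
A.R0=0 B.R0=1
A.R0=1 B.R0=0
A.R0=1 B.R0=1
A.R0=2 B.R0=0
A.R0=2 B.R0=1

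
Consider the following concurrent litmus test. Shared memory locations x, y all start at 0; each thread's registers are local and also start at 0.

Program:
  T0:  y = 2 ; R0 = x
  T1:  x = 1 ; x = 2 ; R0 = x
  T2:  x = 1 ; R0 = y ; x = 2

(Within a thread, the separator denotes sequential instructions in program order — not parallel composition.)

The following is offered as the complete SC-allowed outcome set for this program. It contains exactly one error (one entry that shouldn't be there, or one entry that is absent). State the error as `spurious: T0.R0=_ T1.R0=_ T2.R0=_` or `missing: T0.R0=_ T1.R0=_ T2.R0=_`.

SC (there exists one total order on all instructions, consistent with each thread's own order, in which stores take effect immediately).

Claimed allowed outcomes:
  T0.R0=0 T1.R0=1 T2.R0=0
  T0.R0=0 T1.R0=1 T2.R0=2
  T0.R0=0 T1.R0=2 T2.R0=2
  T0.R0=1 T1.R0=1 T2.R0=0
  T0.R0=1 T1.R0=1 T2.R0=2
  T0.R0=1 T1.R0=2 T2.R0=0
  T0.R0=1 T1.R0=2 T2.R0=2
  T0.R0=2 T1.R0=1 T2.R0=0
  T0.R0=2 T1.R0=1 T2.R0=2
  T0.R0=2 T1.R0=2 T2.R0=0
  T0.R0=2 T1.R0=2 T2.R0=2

spurious: T0.R0=0 T1.R0=1 T2.R0=0

outcome vector order: (T0.R0,T1.R0,T2.R0)
[SC] allowed = {<0 1 2>; <0 2 2>; <1 1 0>; <1 1 2>; <1 2 0>; <1 2 2>; <2 1 0>; <2 1 2>; <2 2 0>; <2 2 2>}
claimed∖SC = {<0 1 0>}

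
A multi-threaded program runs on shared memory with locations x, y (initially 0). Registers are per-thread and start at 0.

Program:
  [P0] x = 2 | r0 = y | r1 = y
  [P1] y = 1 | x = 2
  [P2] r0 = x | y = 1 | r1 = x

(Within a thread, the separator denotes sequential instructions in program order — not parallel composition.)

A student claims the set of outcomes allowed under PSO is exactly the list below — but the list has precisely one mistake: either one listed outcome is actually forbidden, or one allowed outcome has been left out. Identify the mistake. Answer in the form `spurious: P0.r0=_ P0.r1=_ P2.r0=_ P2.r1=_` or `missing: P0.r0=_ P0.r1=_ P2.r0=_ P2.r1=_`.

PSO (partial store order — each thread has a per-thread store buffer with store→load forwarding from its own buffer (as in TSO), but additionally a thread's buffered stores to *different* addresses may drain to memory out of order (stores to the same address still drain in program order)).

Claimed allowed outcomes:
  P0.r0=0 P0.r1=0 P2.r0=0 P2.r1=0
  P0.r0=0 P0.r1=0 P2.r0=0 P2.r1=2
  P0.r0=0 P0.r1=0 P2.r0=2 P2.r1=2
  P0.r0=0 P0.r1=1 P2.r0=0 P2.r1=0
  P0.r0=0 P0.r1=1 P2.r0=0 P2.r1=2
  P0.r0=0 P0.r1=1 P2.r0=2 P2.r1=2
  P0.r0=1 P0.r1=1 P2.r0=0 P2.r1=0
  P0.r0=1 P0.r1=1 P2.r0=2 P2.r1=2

missing: P0.r0=1 P0.r1=1 P2.r0=0 P2.r1=2

outcome vector order: (P0.r0,P0.r1,P2.r0,P2.r1)
[PSO] allowed = {(0,0,0,0), (0,0,0,2), (0,0,2,2), (0,1,0,0), (0,1,0,2), (0,1,2,2), (1,1,0,0), (1,1,0,2), (1,1,2,2)}
PSO∖claimed = {(1,1,0,2)}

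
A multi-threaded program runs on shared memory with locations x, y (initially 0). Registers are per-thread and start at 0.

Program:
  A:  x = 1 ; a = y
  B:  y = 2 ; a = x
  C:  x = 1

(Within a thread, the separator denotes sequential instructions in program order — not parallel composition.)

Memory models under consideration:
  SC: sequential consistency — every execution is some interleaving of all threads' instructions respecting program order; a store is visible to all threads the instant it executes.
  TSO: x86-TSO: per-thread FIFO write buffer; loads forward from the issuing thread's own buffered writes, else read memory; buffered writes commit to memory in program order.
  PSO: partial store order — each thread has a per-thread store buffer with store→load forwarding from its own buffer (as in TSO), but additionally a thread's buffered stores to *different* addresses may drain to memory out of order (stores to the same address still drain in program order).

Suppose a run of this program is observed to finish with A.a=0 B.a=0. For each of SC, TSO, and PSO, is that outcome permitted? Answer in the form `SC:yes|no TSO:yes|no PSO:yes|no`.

outcome vector order: (A.a,B.a)
[SC] allowed = {<0 1>; <2 0>; <2 1>}
[TSO] allowed = {<0 0>; <0 1>; <2 0>; <2 1>}
[PSO] allowed = {<0 0>; <0 1>; <2 0>; <2 1>}
target <0 0> ∈ {TSO,PSO}

SC:no TSO:yes PSO:yes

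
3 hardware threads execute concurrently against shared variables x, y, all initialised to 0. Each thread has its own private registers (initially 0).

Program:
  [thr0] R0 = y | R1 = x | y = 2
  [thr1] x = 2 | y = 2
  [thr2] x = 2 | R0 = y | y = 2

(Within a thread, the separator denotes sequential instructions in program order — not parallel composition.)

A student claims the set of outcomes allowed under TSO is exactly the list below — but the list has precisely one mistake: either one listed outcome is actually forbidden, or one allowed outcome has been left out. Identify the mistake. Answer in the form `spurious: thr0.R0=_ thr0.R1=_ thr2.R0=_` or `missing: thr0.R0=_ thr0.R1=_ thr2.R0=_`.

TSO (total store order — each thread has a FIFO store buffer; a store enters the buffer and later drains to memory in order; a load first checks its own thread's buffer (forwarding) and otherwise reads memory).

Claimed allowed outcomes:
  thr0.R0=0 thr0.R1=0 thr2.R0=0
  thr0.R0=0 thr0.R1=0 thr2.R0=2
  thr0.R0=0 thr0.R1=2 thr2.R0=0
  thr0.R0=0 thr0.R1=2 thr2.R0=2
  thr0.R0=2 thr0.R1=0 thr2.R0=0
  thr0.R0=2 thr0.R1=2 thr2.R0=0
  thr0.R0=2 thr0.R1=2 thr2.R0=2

spurious: thr0.R0=2 thr0.R1=0 thr2.R0=0

outcome vector order: (thr0.R0,thr0.R1,thr2.R0)
TSO: 6 outcomes — {<0 0 0>, <0 0 2>, <0 2 0>, <0 2 2>, <2 2 0>, <2 2 2>}
claimed∖TSO = {<2 0 0>}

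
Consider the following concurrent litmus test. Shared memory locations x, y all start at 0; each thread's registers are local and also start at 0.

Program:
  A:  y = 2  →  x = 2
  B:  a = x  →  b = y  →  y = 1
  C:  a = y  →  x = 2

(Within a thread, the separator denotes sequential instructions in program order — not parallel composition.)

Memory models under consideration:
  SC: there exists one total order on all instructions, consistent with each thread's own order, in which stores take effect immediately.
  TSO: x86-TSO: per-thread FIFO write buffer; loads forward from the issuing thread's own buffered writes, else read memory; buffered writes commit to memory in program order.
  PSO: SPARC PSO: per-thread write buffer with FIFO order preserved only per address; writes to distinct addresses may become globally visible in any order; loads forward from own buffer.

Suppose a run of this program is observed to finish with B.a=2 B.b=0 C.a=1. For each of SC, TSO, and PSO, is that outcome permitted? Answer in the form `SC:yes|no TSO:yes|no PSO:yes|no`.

SC:no TSO:no PSO:yes

outcome vector order: (B.a,B.b,C.a)
under SC → 000; 001; 002; 020; 021; 022; 200; 220; 221; 222
under TSO → 000; 001; 002; 020; 021; 022; 200; 220; 221; 222
under PSO → 000; 001; 002; 020; 021; 022; 200; 201; 202; 220; 221; 222
target 201 ∈ {PSO}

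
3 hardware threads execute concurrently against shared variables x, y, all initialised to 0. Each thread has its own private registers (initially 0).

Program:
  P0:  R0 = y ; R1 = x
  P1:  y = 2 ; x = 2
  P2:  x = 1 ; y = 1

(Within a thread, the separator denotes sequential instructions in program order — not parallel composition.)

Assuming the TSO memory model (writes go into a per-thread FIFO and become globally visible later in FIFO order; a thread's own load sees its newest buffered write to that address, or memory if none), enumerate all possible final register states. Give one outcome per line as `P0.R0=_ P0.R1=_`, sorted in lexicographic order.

outcome vector order: (P0.R0,P0.R1)
|TSO outcomes| = 8

P0.R0=0 P0.R1=0
P0.R0=0 P0.R1=1
P0.R0=0 P0.R1=2
P0.R0=1 P0.R1=1
P0.R0=1 P0.R1=2
P0.R0=2 P0.R1=0
P0.R0=2 P0.R1=1
P0.R0=2 P0.R1=2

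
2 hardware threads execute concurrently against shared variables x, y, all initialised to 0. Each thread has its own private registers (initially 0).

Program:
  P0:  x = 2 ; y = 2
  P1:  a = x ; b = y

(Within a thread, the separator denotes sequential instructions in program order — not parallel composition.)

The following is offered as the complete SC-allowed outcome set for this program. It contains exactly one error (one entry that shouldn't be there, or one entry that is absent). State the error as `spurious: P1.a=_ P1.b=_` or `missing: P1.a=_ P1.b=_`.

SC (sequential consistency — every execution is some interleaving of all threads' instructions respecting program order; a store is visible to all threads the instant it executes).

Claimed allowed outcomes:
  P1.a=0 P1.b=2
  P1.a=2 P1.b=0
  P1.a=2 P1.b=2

outcome vector order: (P1.a,P1.b)
SC: 4 outcomes — {0/0 0/2 2/0 2/2}
SC∖claimed = {0/0}

missing: P1.a=0 P1.b=0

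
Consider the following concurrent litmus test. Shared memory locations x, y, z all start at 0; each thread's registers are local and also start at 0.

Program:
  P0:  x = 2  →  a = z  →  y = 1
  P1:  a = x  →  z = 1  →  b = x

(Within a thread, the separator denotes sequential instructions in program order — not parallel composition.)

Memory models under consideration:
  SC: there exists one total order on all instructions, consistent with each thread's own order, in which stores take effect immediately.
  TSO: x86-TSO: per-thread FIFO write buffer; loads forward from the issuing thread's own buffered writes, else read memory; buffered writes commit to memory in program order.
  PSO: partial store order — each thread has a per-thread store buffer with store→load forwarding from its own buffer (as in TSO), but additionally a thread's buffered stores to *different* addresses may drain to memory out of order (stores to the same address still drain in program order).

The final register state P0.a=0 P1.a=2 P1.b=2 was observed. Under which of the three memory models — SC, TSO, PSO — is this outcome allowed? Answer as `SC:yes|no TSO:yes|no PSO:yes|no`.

outcome vector order: (P0.a,P1.a,P1.b)
SC: 5 outcomes — {0/0/2 0/2/2 1/0/0 1/0/2 1/2/2}
TSO: 6 outcomes — {0/0/0 0/0/2 0/2/2 1/0/0 1/0/2 1/2/2}
PSO: 6 outcomes — {0/0/0 0/0/2 0/2/2 1/0/0 1/0/2 1/2/2}
target 0/2/2 ∈ {SC,TSO,PSO}

SC:yes TSO:yes PSO:yes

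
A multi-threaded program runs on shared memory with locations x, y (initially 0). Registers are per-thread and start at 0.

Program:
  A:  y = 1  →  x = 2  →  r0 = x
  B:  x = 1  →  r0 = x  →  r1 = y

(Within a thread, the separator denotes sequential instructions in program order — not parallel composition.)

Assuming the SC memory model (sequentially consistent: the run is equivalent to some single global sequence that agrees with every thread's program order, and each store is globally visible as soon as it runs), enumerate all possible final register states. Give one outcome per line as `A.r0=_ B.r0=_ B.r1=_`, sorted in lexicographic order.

outcome vector order: (A.r0,B.r0,B.r1)
|SC outcomes| = 4

A.r0=1 B.r0=1 B.r1=1
A.r0=2 B.r0=1 B.r1=0
A.r0=2 B.r0=1 B.r1=1
A.r0=2 B.r0=2 B.r1=1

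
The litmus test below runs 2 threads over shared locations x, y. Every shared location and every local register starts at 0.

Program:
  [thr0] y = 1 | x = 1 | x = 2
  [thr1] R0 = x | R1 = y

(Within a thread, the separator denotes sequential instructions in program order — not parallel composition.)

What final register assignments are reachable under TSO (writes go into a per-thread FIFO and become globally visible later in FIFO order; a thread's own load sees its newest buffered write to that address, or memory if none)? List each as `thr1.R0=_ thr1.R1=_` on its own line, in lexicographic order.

outcome vector order: (thr1.R0,thr1.R1)
|TSO outcomes| = 4

thr1.R0=0 thr1.R1=0
thr1.R0=0 thr1.R1=1
thr1.R0=1 thr1.R1=1
thr1.R0=2 thr1.R1=1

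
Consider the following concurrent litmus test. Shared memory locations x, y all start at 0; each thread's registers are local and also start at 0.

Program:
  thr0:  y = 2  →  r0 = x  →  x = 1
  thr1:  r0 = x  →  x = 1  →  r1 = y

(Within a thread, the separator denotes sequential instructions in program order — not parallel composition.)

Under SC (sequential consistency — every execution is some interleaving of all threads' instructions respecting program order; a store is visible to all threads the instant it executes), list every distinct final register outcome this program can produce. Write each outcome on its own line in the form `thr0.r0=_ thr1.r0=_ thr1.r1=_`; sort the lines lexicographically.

outcome vector order: (thr0.r0,thr1.r0,thr1.r1)
|SC outcomes| = 4

thr0.r0=0 thr1.r0=0 thr1.r1=2
thr0.r0=0 thr1.r0=1 thr1.r1=2
thr0.r0=1 thr1.r0=0 thr1.r1=0
thr0.r0=1 thr1.r0=0 thr1.r1=2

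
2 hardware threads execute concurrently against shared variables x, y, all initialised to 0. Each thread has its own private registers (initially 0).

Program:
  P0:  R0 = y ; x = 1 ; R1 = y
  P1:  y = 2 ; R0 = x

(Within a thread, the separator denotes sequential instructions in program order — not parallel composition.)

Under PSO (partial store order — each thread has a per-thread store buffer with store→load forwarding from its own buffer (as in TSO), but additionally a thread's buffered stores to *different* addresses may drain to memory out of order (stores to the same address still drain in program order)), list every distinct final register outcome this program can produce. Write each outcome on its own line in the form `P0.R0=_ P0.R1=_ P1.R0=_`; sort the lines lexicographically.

P0.R0=0 P0.R1=0 P1.R0=0
P0.R0=0 P0.R1=0 P1.R0=1
P0.R0=0 P0.R1=2 P1.R0=0
P0.R0=0 P0.R1=2 P1.R0=1
P0.R0=2 P0.R1=2 P1.R0=0
P0.R0=2 P0.R1=2 P1.R0=1

outcome vector order: (P0.R0,P0.R1,P1.R0)
|PSO outcomes| = 6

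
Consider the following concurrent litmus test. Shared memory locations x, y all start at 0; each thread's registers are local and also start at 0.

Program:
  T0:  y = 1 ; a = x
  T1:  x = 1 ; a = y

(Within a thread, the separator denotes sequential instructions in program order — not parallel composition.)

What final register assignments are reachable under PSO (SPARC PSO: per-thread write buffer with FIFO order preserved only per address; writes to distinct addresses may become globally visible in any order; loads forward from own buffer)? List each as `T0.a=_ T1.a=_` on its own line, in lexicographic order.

T0.a=0 T1.a=0
T0.a=0 T1.a=1
T0.a=1 T1.a=0
T0.a=1 T1.a=1

outcome vector order: (T0.a,T1.a)
|PSO outcomes| = 4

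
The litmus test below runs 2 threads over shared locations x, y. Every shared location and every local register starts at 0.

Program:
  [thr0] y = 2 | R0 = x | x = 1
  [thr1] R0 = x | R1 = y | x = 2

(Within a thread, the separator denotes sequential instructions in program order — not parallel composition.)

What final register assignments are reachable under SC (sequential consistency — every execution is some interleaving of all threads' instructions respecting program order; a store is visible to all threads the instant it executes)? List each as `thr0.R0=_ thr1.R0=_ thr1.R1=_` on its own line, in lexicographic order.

outcome vector order: (thr0.R0,thr1.R0,thr1.R1)
|SC outcomes| = 5

thr0.R0=0 thr1.R0=0 thr1.R1=0
thr0.R0=0 thr1.R0=0 thr1.R1=2
thr0.R0=0 thr1.R0=1 thr1.R1=2
thr0.R0=2 thr1.R0=0 thr1.R1=0
thr0.R0=2 thr1.R0=0 thr1.R1=2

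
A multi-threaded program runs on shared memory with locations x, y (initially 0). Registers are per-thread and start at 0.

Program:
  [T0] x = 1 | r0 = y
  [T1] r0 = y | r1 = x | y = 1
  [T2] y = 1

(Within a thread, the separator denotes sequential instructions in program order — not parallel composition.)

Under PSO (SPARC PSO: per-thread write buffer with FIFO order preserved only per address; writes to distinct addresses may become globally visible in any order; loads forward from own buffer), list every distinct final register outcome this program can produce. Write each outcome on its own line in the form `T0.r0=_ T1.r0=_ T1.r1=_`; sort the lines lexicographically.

T0.r0=0 T1.r0=0 T1.r1=0
T0.r0=0 T1.r0=0 T1.r1=1
T0.r0=0 T1.r0=1 T1.r1=0
T0.r0=0 T1.r0=1 T1.r1=1
T0.r0=1 T1.r0=0 T1.r1=0
T0.r0=1 T1.r0=0 T1.r1=1
T0.r0=1 T1.r0=1 T1.r1=0
T0.r0=1 T1.r0=1 T1.r1=1

outcome vector order: (T0.r0,T1.r0,T1.r1)
|PSO outcomes| = 8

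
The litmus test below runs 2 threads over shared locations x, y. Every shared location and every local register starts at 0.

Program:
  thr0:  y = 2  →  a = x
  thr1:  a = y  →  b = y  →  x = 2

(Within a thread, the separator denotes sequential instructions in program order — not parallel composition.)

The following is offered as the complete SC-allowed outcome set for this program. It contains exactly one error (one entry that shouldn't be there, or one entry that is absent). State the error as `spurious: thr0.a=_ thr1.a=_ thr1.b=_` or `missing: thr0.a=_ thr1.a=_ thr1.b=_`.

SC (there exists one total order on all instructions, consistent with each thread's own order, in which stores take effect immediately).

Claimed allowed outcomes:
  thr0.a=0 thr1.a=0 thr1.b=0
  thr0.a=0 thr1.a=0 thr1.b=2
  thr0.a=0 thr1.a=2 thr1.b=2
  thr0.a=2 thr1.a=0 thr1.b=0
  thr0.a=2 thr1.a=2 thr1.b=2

outcome vector order: (thr0.a,thr1.a,thr1.b)
SC: 6 outcomes — {0/0/0; 0/0/2; 0/2/2; 2/0/0; 2/0/2; 2/2/2}
SC∖claimed = {2/0/2}

missing: thr0.a=2 thr1.a=0 thr1.b=2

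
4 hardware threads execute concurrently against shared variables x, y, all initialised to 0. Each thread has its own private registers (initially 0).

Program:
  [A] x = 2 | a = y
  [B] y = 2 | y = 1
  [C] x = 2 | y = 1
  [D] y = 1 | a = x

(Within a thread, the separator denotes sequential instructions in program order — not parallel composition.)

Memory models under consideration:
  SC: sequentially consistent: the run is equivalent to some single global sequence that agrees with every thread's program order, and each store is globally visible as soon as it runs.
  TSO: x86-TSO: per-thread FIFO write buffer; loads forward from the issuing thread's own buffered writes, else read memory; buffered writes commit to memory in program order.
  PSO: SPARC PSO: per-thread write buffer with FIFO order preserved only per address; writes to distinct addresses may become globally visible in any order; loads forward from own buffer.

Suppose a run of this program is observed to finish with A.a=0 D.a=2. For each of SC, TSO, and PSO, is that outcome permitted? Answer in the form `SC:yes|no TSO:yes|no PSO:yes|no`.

SC:yes TSO:yes PSO:yes

outcome vector order: (A.a,D.a)
SC (5): 0/2; 1/0; 1/2; 2/0; 2/2
TSO (6): 0/0; 0/2; 1/0; 1/2; 2/0; 2/2
PSO (6): 0/0; 0/2; 1/0; 1/2; 2/0; 2/2
target 0/2 ∈ {SC,TSO,PSO}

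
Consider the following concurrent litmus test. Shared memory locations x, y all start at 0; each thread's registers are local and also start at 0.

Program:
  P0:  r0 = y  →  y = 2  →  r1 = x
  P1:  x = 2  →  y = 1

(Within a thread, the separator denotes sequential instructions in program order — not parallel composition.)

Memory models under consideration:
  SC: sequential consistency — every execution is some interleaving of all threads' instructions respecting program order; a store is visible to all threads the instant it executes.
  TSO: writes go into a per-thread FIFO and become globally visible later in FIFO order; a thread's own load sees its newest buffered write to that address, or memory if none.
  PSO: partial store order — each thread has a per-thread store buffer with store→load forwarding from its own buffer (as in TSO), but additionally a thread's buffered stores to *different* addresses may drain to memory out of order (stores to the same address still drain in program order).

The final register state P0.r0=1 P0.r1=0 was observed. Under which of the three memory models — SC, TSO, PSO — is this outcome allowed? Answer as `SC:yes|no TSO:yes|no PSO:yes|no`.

outcome vector order: (P0.r0,P0.r1)
SC (3): 0/0 0/2 1/2
TSO (3): 0/0 0/2 1/2
PSO (4): 0/0 0/2 1/0 1/2
target 1/0 ∈ {PSO}

SC:no TSO:no PSO:yes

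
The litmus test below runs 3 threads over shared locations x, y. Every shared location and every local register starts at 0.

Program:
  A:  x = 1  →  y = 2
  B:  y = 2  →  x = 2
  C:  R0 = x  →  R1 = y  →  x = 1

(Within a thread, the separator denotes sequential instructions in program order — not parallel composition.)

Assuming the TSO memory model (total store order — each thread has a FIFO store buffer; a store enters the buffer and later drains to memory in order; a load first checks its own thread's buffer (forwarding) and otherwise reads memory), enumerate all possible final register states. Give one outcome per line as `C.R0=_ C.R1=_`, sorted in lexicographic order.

C.R0=0 C.R1=0
C.R0=0 C.R1=2
C.R0=1 C.R1=0
C.R0=1 C.R1=2
C.R0=2 C.R1=2

outcome vector order: (C.R0,C.R1)
|TSO outcomes| = 5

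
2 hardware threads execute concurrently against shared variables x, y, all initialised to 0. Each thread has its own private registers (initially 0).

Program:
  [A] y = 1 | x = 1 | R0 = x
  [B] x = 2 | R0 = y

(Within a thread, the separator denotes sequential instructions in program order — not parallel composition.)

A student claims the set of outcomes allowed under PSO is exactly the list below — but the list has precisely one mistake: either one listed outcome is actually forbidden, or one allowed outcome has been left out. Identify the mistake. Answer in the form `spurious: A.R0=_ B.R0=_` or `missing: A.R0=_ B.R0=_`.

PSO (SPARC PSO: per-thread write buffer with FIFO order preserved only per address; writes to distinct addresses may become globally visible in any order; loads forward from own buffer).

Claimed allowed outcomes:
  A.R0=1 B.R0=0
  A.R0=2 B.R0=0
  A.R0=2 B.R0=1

outcome vector order: (A.R0,B.R0)
PSO: 4 outcomes — {1/0, 1/1, 2/0, 2/1}
PSO∖claimed = {1/1}

missing: A.R0=1 B.R0=1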